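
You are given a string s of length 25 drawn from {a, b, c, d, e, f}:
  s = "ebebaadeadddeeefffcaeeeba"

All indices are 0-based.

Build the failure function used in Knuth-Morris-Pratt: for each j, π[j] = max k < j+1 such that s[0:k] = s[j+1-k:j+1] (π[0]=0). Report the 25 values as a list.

[0, 0, 1, 2, 0, 0, 0, 1, 0, 0, 0, 0, 1, 1, 1, 0, 0, 0, 0, 0, 1, 1, 1, 2, 0]

π[0] = 0
j=1 s[j]='b': π[1]=0 (border '')
j=2 s[j]='e': π[2]=1 (border 'e')
j=3 s[j]='b': π[3]=2 (border 'eb')
j=4 s[j]='a': k: 2→0; π[4]=0 (border '')
j=5 s[j]='a': π[5]=0 (border '')
j=6 s[j]='d': π[6]=0 (border '')
j=7 s[j]='e': π[7]=1 (border 'e')
j=8 s[j]='a': k: 1→0; π[8]=0 (border '')
j=9 s[j]='d': π[9]=0 (border '')
j=10 s[j]='d': π[10]=0 (border '')
j=11 s[j]='d': π[11]=0 (border '')
j=12 s[j]='e': π[12]=1 (border 'e')
j=13 s[j]='e': k: 1→0; π[13]=1 (border 'e')
j=14 s[j]='e': k: 1→0; π[14]=1 (border 'e')
j=15 s[j]='f': k: 1→0; π[15]=0 (border '')
j=16 s[j]='f': π[16]=0 (border '')
j=17 s[j]='f': π[17]=0 (border '')
j=18 s[j]='c': π[18]=0 (border '')
j=19 s[j]='a': π[19]=0 (border '')
j=20 s[j]='e': π[20]=1 (border 'e')
j=21 s[j]='e': k: 1→0; π[21]=1 (border 'e')
j=22 s[j]='e': k: 1→0; π[22]=1 (border 'e')
j=23 s[j]='b': π[23]=2 (border 'eb')
j=24 s[j]='a': k: 2→0; π[24]=0 (border '')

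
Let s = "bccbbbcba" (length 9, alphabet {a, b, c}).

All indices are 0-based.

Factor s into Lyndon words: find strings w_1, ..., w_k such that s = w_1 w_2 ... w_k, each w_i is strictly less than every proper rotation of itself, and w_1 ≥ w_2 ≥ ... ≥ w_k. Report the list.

["bcc", "bbbc", "b", "a"]

emit factor 1: 'bcc' (i=0, period=3)
emit factor 2: 'bbbc' (i=3, period=4)
emit factor 3: 'b' (i=7, period=1)
emit factor 4: 'a' (i=8, period=1)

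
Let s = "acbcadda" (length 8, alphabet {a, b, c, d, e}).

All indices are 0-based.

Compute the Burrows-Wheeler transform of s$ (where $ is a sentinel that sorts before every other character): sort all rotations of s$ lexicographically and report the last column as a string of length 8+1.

ad$ccbada

rank  rotation   last
    0  $acbcadda  a
    1  a$acbcadd  d
    2  acbcadda$  $
    3  adda$acbc  c
    4  bcadda$ac  c
    5  cadda$acb  b
    6  cbcadda$a  a
    7  da$acbcad  d
    8  dda$acbca  a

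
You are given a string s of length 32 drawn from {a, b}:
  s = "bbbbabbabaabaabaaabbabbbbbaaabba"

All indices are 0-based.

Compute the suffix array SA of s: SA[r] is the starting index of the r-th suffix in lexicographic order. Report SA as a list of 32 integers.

[31, 26, 15, 12, 9, 27, 16, 13, 10, 7, 28, 4, 17, 20, 30, 25, 14, 11, 8, 6, 3, 19, 29, 24, 5, 2, 18, 23, 1, 22, 0, 21]

rank→(start, suffix):
  0 → (31, 'a')
  1 → (26, 'aaabba')
  2 → (15, 'aaabbabbbbbaaabba')
  3 → (12, 'aabaaabbabbbbbaaabba')
  4 → (9, 'aabaabaaabbabbbbbaaabba')
  5 → (27, 'aabba')
  6 → (16, 'aabbabbbbbaaabba')
  7 → (13, 'abaaabbabbbbbaaabba')
  8 → (10, 'abaabaaabbabbbbbaaabba')
  9 → (7, 'abaabaabaaabbabbbbbaaabba')
  10 → (28, 'abba')
  11 → (4, 'abbabaabaabaaabbabbbbbaaabba')
  12 → (17, 'abbabbbbbaaabba')
  13 → (20, 'abbbbbaaabba')
  14 → (30, 'ba')
  15 → (25, 'baaabba')
  16 → (14, 'baaabbabbbbbaaabba')
  17 → (11, 'baabaaabbabbbbbaaabba')
  18 → (8, 'baabaabaaabbabbbbbaaabba')
  19 → (6, 'babaabaabaaabbabbbbbaaabba')
  20 → (3, 'babbabaabaabaaabbabbbbbaaabba')
  21 → (19, 'babbbbbaaabba')
  22 → (29, 'bba')
  23 → (24, 'bbaaabba')
  24 → (5, 'bbabaabaabaaabbabbbbbaaabba')
  25 → (2, 'bbabbabaabaabaaabbabbbbbaaabba')
  26 → (18, 'bbabbbbbaaabba')
  27 → (23, 'bbbaaabba')
  28 → (1, 'bbbabbabaabaabaaabbabbbbbaaabba')
  29 → (22, 'bbbbaaabba')
  30 → (0, 'bbbbabbabaabaabaaabbabbbbbaaabba')
  31 → (21, 'bbbbbaaabba')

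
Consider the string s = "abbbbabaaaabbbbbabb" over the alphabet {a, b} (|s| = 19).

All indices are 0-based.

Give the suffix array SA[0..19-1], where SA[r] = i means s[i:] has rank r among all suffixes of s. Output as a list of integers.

sorted suffixes:
  #0 SA[0]=7  'aaaabbbbbabb'
  #1 SA[1]=8  'aaabbbbbabb'
  #2 SA[2]=9  'aabbbbbabb'
  #3 SA[3]=5  'abaaaabbbbbabb'
  #4 SA[4]=16  'abb'
  #5 SA[5]=0  'abbbbabaaaabbbbbabb'
  #6 SA[6]=10  'abbbbbabb'
  #7 SA[7]=18  'b'
  #8 SA[8]=6  'baaaabbbbbabb'
  #9 SA[9]=4  'babaaaabbbbbabb'
  #10 SA[10]=15  'babb'
  #11 SA[11]=17  'bb'
  #12 SA[12]=3  'bbabaaaabbbbbabb'
  #13 SA[13]=14  'bbabb'
  #14 SA[14]=2  'bbbabaaaabbbbbabb'
  #15 SA[15]=13  'bbbabb'
  #16 SA[16]=1  'bbbbabaaaabbbbbabb'
  #17 SA[17]=12  'bbbbabb'
  #18 SA[18]=11  'bbbbbabb'

[7, 8, 9, 5, 16, 0, 10, 18, 6, 4, 15, 17, 3, 14, 2, 13, 1, 12, 11]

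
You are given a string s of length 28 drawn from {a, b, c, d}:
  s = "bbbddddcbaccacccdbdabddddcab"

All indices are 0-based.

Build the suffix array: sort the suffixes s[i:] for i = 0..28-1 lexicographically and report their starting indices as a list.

rank | idx | suffix
   0 |  26 | ab
   1 |  19 | abddddcab
   2 |   9 | accacccdbdabddddcab
   3 |  12 | acccdbdabddddcab
   4 |  27 | b
   5 |   8 | baccacccdbdabddddcab
   6 |   0 | bbbddddcbaccacccdbdabddddcab
   7 |   1 | bbddddcbaccacccdbdabddddcab
   8 |  17 | bdabddddcab
   9 |  20 | bddddcab
  10 |   2 | bddddcbaccacccdbdabddddcab
  11 |  25 | cab
  12 |  11 | cacccdbdabddddcab
  13 |   7 | cbaccacccdbdabddddcab
  14 |  10 | ccacccdbdabddddcab
  15 |  13 | cccdbdabddddcab
  16 |  14 | ccdbdabddddcab
  17 |  15 | cdbdabddddcab
  18 |  18 | dabddddcab
  19 |  16 | dbdabddddcab
  20 |  24 | dcab
  21 |   6 | dcbaccacccdbdabddddcab
  22 |  23 | ddcab
  23 |   5 | ddcbaccacccdbdabddddcab
  24 |  22 | dddcab
  25 |   4 | dddcbaccacccdbdabddddcab
  26 |  21 | ddddcab
  27 |   3 | ddddcbaccacccdbdabddddcab

[26, 19, 9, 12, 27, 8, 0, 1, 17, 20, 2, 25, 11, 7, 10, 13, 14, 15, 18, 16, 24, 6, 23, 5, 22, 4, 21, 3]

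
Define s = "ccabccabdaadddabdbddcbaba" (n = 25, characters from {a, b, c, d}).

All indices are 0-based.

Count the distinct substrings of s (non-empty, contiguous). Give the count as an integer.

289

rank→(start, suffix):
  0 → (24, 'a')
  1 → (9, 'aadddabdbddcbaba')
  2 → (22, 'aba')
  3 → (2, 'abccabdaadddabdbddcbaba')
  4 → (6, 'abdaadddabdbddcbaba')
  5 → (14, 'abdbddcbaba')
  6 → (10, 'adddabdbddcbaba')
  7 → (23, 'ba')
  8 → (21, 'baba')
  9 → (3, 'bccabdaadddabdbddcbaba')
  10 → (7, 'bdaadddabdbddcbaba')
  11 → (15, 'bdbddcbaba')
  12 → (17, 'bddcbaba')
  13 → (1, 'cabccabdaadddabdbddcbaba')
  14 → (5, 'cabdaadddabdbddcbaba')
  15 → (20, 'cbaba')
  16 → (0, 'ccabccabdaadddabdbddcbaba')
  17 → (4, 'ccabdaadddabdbddcbaba')
  18 → (8, 'daadddabdbddcbaba')
  19 → (13, 'dabdbddcbaba')
  20 → (16, 'dbddcbaba')
  21 → (19, 'dcbaba')
  22 → (12, 'ddabdbddcbaba')
  23 → (18, 'ddcbaba')
  24 → (11, 'dddabdbddcbaba')

SA = [24, 9, 22, 2, 6, 14, 10, 23, 21, 3, 7, 15, 17, 1, 5, 20, 0, 4, 8, 13, 16, 19, 12, 18, 11]
rank  pair      lcp
   1  s[24:],s[9:]  1  'a'
   2  s[9:],s[22:]  1  'a'
   3  s[22:],s[2:]  2  'ab'
   4  s[2:],s[6:]  2  'ab'
   5  s[6:],s[14:]  3  'abd'
   6  s[14:],s[10:]  1  'a'
   7  s[10:],s[23:]  0  ''
   8  s[23:],s[21:]  2  'ba'
   9  s[21:],s[3:]  1  'b'
  10  s[3:],s[7:]  1  'b'
  11  s[7:],s[15:]  2  'bd'
  12  s[15:],s[17:]  2  'bd'
  13  s[17:],s[1:]  0  ''
  14  s[1:],s[5:]  3  'cab'
  15  s[5:],s[20:]  1  'c'
  16  s[20:],s[0:]  1  'c'
  17  s[0:],s[4:]  4  'ccab'
  18  s[4:],s[8:]  0  ''
  19  s[8:],s[13:]  2  'da'
  20  s[13:],s[16:]  1  'd'
  21  s[16:],s[19:]  1  'd'
  22  s[19:],s[12:]  1  'd'
  23  s[12:],s[18:]  2  'dd'
  24  s[18:],s[11:]  2  'dd'

n(n+1)/2 = 25·26/2 = 325
Σ LCP = 0 + 1 + 1 + 2 + 2 + 3 + 1 + 0 + 2 + 1 + 1 + 2 + 2 + 0 + 3 + 1 + 1 + 4 + 0 + 2 + 1 + 1 + 1 + 2 + 2 = 36
distinct = 325 − 36 = 289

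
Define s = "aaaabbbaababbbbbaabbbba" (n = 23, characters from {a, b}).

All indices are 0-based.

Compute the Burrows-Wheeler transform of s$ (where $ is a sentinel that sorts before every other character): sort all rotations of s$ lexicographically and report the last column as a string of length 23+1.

ab$ababaaabbbbabbbbababa

rank  rotation                  last
    0  $aaaabbbaababbbbbaabbbba  a
    1  a$aaaabbbaababbbbbaabbbb  b
    2  aaaabbbaababbbbbaabbbba$  $
    3  aaabbbaababbbbbaabbbba$a  a
    4  aababbbbbaabbbba$aaaabbb  b
    5  aabbbaababbbbbaabbbba$aa  a
    6  aabbbba$aaaabbbaababbbbb  b
    7  ababbbbbaabbbba$aaaabbba  a
    8  abbbaababbbbbaabbbba$aaa  a
    9  abbbba$aaaabbbaababbbbba  a
   10  abbbbbaabbbba$aaaabbbaab  b
   11  ba$aaaabbbaababbbbbaabbb  b
   12  baababbbbbaabbbba$aaaabb  b
   13  baabbbba$aaaabbbaababbbb  b
   14  babbbbbaabbbba$aaaabbbaa  a
   15  bba$aaaabbbaababbbbbaabb  b
   16  bbaababbbbbaabbbba$aaaab  b
   17  bbaabbbba$aaaabbbaababbb  b
   18  bbba$aaaabbbaababbbbbaab  b
   19  bbbaababbbbbaabbbba$aaaa  a
   20  bbbaabbbba$aaaabbbaababb  b
   21  bbbba$aaaabbbaababbbbbaa  a
   22  bbbbaabbbba$aaaabbbaabab  b
   23  bbbbbaabbbba$aaaabbbaaba  a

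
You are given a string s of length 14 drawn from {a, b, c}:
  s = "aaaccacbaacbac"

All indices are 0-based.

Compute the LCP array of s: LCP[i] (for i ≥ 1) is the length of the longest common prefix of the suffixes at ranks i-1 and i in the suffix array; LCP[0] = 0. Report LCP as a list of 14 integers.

[0, 2, 3, 1, 2, 4, 2, 0, 2, 0, 1, 1, 3, 1]

rank | idx | suffix
   0 |   0 | aaaccacbaacbac
   1 |   8 | aacbac
   2 |   1 | aaccacbaacbac
   3 |  12 | ac
   4 |   5 | acbaacbac
   5 |   9 | acbac
   6 |   2 | accacbaacbac
   7 |   7 | baacbac
   8 |  11 | bac
   9 |  13 | c
  10 |   4 | cacbaacbac
  11 |   6 | cbaacbac
  12 |  10 | cbac
  13 |   3 | ccacbaacbac

SA = [0, 8, 1, 12, 5, 9, 2, 7, 11, 13, 4, 6, 10, 3]
rank  pair      lcp
   1  s[0:],s[8:]  2  'aa'
   2  s[8:],s[1:]  3  'aac'
   3  s[1:],s[12:]  1  'a'
   4  s[12:],s[5:]  2  'ac'
   5  s[5:],s[9:]  4  'acba'
   6  s[9:],s[2:]  2  'ac'
   7  s[2:],s[7:]  0  ''
   8  s[7:],s[11:]  2  'ba'
   9  s[11:],s[13:]  0  ''
  10  s[13:],s[4:]  1  'c'
  11  s[4:],s[6:]  1  'c'
  12  s[6:],s[10:]  3  'cba'
  13  s[10:],s[3:]  1  'c'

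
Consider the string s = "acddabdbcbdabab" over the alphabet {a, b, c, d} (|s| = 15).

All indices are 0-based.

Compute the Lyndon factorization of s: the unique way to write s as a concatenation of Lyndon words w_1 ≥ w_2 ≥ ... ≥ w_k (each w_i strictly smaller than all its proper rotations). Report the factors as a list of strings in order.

["acdd", "abdbcbd", "ab", "ab"]

emit factor 1: 'acdd' (i=0, period=4)
emit factor 2: 'abdbcbd' (i=4, period=7)
emit factor 3: 'ab' (i=11, period=2)
emit factor 4: 'ab' (i=13, period=2)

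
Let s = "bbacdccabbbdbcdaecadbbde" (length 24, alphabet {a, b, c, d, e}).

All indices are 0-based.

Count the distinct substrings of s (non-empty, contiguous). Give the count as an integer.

rank | idx | suffix
   0 |   7 | abbbdbcdaecadbbde
   1 |   2 | acdccabbbdbcdaecadbbde
   2 |  18 | adbbde
   3 |  15 | aecadbbde
   4 |   1 | bacdccabbbdbcdaecadbbde
   5 |   0 | bbacdccabbbdbcdaecadbbde
   6 |   8 | bbbdbcdaecadbbde
   7 |   9 | bbdbcdaecadbbde
   8 |  20 | bbde
   9 |  12 | bcdaecadbbde
  10 |  10 | bdbcdaecadbbde
  11 |  21 | bde
  12 |   6 | cabbbdbcdaecadbbde
  13 |  17 | cadbbde
  14 |   5 | ccabbbdbcdaecadbbde
  15 |  13 | cdaecadbbde
  16 |   3 | cdccabbbdbcdaecadbbde
  17 |  14 | daecadbbde
  18 |  19 | dbbde
  19 |  11 | dbcdaecadbbde
  20 |   4 | dccabbbdbcdaecadbbde
  21 |  22 | de
  22 |  23 | e
  23 |  16 | ecadbbde

SA = [7, 2, 18, 15, 1, 0, 8, 9, 20, 12, 10, 21, 6, 17, 5, 13, 3, 14, 19, 11, 4, 22, 23, 16]
[i] adj suffixes → lcp
  [1] 7/2 → 1 ('a')
  [2] 2/18 → 1 ('a')
  [3] 18/15 → 1 ('a')
  [4] 15/1 → 0 ('')
  [5] 1/0 → 1 ('b')
  [6] 0/8 → 2 ('bb')
  [7] 8/9 → 2 ('bb')
  [8] 9/20 → 3 ('bbd')
  [9] 20/12 → 1 ('b')
  [10] 12/10 → 1 ('b')
  [11] 10/21 → 2 ('bd')
  [12] 21/6 → 0 ('')
  [13] 6/17 → 2 ('ca')
  [14] 17/5 → 1 ('c')
  [15] 5/13 → 1 ('c')
  [16] 13/3 → 2 ('cd')
  [17] 3/14 → 0 ('')
  [18] 14/19 → 1 ('d')
  [19] 19/11 → 2 ('db')
  [20] 11/4 → 1 ('d')
  [21] 4/22 → 1 ('d')
  [22] 22/23 → 0 ('')
  [23] 23/16 → 1 ('e')

n(n+1)/2 = 24·25/2 = 300
Σ LCP = 0 + 1 + 1 + 1 + 0 + 1 + 2 + 2 + 3 + 1 + 1 + 2 + 0 + 2 + 1 + 1 + 2 + 0 + 1 + 2 + 1 + 1 + 0 + 1 = 27
distinct = 300 − 27 = 273

273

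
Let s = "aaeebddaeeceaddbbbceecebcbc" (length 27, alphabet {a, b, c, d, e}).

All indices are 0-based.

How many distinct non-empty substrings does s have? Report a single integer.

341

rank | idx | suffix
   0 |   0 | aaeebddaeeceaddbbbceecebcbc
   1 |  12 | addbbbceecebcbc
   2 |   1 | aeebddaeeceaddbbbceecebcbc
   3 |   7 | aeeceaddbbbceecebcbc
   4 |  15 | bbbceecebcbc
   5 |  16 | bbceecebcbc
   6 |  25 | bc
   7 |  23 | bcbc
   8 |  17 | bceecebcbc
   9 |   4 | bddaeeceaddbbbceecebcbc
  10 |  26 | c
  11 |  24 | cbc
  12 |  10 | ceaddbbbceecebcbc
  13 |  21 | cebcbc
  14 |  18 | ceecebcbc
  15 |   6 | daeeceaddbbbceecebcbc
  16 |  14 | dbbbceecebcbc
  17 |   5 | ddaeeceaddbbbceecebcbc
  18 |  13 | ddbbbceecebcbc
  19 |  11 | eaddbbbceecebcbc
  20 |  22 | ebcbc
  21 |   3 | ebddaeeceaddbbbceecebcbc
  22 |   9 | eceaddbbbceecebcbc
  23 |  20 | ecebcbc
  24 |   2 | eebddaeeceaddbbbceecebcbc
  25 |   8 | eeceaddbbbceecebcbc
  26 |  19 | eecebcbc

SA = [0, 12, 1, 7, 15, 16, 25, 23, 17, 4, 26, 24, 10, 21, 18, 6, 14, 5, 13, 11, 22, 3, 9, 20, 2, 8, 19]
i: (SA[i-1],SA[i]) lcp shared
  1: (0,12) 1 'a'
  2: (12,1) 1 'a'
  3: (1,7) 3 'aee'
  4: (7,15) 0 ''
  5: (15,16) 2 'bb'
  6: (16,25) 1 'b'
  7: (25,23) 2 'bc'
  8: (23,17) 2 'bc'
  9: (17,4) 1 'b'
  10: (4,26) 0 ''
  11: (26,24) 1 'c'
  12: (24,10) 1 'c'
  13: (10,21) 2 'ce'
  14: (21,18) 2 'ce'
  15: (18,6) 0 ''
  16: (6,14) 1 'd'
  17: (14,5) 1 'd'
  18: (5,13) 2 'dd'
  19: (13,11) 0 ''
  20: (11,22) 1 'e'
  21: (22,3) 2 'eb'
  22: (3,9) 1 'e'
  23: (9,20) 3 'ece'
  24: (20,2) 1 'e'
  25: (2,8) 2 'ee'
  26: (8,19) 4 'eece'

n(n+1)/2 = 27·28/2 = 378
Σ LCP = 0 + 1 + 1 + 3 + 0 + 2 + 1 + 2 + 2 + 1 + 0 + 1 + 1 + 2 + 2 + 0 + 1 + 1 + 2 + 0 + 1 + 2 + 1 + 3 + 1 + 2 + 4 = 37
distinct = 378 − 37 = 341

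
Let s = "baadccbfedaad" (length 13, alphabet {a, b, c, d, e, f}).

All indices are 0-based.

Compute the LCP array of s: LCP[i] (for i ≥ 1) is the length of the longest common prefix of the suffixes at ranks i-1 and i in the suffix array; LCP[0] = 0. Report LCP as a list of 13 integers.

[0, 3, 1, 2, 0, 1, 0, 1, 0, 1, 1, 0, 0]

sorted suffixes:
  #0 SA[0]=10  'aad'
  #1 SA[1]=1  'aadccbfedaad'
  #2 SA[2]=11  'ad'
  #3 SA[3]=2  'adccbfedaad'
  #4 SA[4]=0  'baadccbfedaad'
  #5 SA[5]=6  'bfedaad'
  #6 SA[6]=5  'cbfedaad'
  #7 SA[7]=4  'ccbfedaad'
  #8 SA[8]=12  'd'
  #9 SA[9]=9  'daad'
  #10 SA[10]=3  'dccbfedaad'
  #11 SA[11]=8  'edaad'
  #12 SA[12]=7  'fedaad'

SA = [10, 1, 11, 2, 0, 6, 5, 4, 12, 9, 3, 8, 7]
rank  pair      lcp
   1  s[10:],s[1:]  3  'aad'
   2  s[1:],s[11:]  1  'a'
   3  s[11:],s[2:]  2  'ad'
   4  s[2:],s[0:]  0  ''
   5  s[0:],s[6:]  1  'b'
   6  s[6:],s[5:]  0  ''
   7  s[5:],s[4:]  1  'c'
   8  s[4:],s[12:]  0  ''
   9  s[12:],s[9:]  1  'd'
  10  s[9:],s[3:]  1  'd'
  11  s[3:],s[8:]  0  ''
  12  s[8:],s[7:]  0  ''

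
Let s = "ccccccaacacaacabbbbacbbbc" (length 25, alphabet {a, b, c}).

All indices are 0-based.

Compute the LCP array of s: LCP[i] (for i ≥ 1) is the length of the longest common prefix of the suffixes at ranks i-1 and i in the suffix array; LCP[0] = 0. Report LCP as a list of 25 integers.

sorted suffixes:
  #0 SA[0]=11  'aacabbbbacbbbc'
  #1 SA[1]=6  'aacacaacabbbbacbbbc'
  #2 SA[2]=14  'abbbbacbbbc'
  #3 SA[3]=9  'acaacabbbbacbbbc'
  #4 SA[4]=12  'acabbbbacbbbc'
  #5 SA[5]=7  'acacaacabbbbacbbbc'
  #6 SA[6]=19  'acbbbc'
  #7 SA[7]=18  'bacbbbc'
  #8 SA[8]=17  'bbacbbbc'
  #9 SA[9]=16  'bbbacbbbc'
  #10 SA[10]=15  'bbbbacbbbc'
  #11 SA[11]=21  'bbbc'
  #12 SA[12]=22  'bbc'
  #13 SA[13]=23  'bc'
  #14 SA[14]=24  'c'
  #15 SA[15]=10  'caacabbbbacbbbc'
  #16 SA[16]=5  'caacacaacabbbbacbbbc'
  #17 SA[17]=13  'cabbbbacbbbc'
  #18 SA[18]=8  'cacaacabbbbacbbbc'
  #19 SA[19]=20  'cbbbc'
  #20 SA[20]=4  'ccaacacaacabbbbacbbbc'
  #21 SA[21]=3  'cccaacacaacabbbbacbbbc'
  #22 SA[22]=2  'ccccaacacaacabbbbacbbbc'
  #23 SA[23]=1  'cccccaacacaacabbbbacbbbc'
  #24 SA[24]=0  'ccccccaacacaacabbbbacbbbc'

SA = [11, 6, 14, 9, 12, 7, 19, 18, 17, 16, 15, 21, 22, 23, 24, 10, 5, 13, 8, 20, 4, 3, 2, 1, 0]
rank  pair      lcp
   1  s[11:],s[6:]  4  'aaca'
   2  s[6:],s[14:]  1  'a'
   3  s[14:],s[9:]  1  'a'
   4  s[9:],s[12:]  3  'aca'
   5  s[12:],s[7:]  3  'aca'
   6  s[7:],s[19:]  2  'ac'
   7  s[19:],s[18:]  0  ''
   8  s[18:],s[17:]  1  'b'
   9  s[17:],s[16:]  2  'bb'
  10  s[16:],s[15:]  3  'bbb'
  11  s[15:],s[21:]  3  'bbb'
  12  s[21:],s[22:]  2  'bb'
  13  s[22:],s[23:]  1  'b'
  14  s[23:],s[24:]  0  ''
  15  s[24:],s[10:]  1  'c'
  16  s[10:],s[5:]  5  'caaca'
  17  s[5:],s[13:]  2  'ca'
  18  s[13:],s[8:]  2  'ca'
  19  s[8:],s[20:]  1  'c'
  20  s[20:],s[4:]  1  'c'
  21  s[4:],s[3:]  2  'cc'
  22  s[3:],s[2:]  3  'ccc'
  23  s[2:],s[1:]  4  'cccc'
  24  s[1:],s[0:]  5  'ccccc'

[0, 4, 1, 1, 3, 3, 2, 0, 1, 2, 3, 3, 2, 1, 0, 1, 5, 2, 2, 1, 1, 2, 3, 4, 5]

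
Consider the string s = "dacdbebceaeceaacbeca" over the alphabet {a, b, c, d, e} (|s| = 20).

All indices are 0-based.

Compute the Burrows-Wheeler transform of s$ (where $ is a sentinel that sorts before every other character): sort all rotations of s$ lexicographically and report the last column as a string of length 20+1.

rank  rotation               last
    0  $dacdbebceaeceaacbeca  a
    1  a$dacdbebceaeceaacbec  c
    2  aacbeca$dacdbebceaece  e
    3  acbeca$dacdbebceaecea  a
    4  acdbebceaeceaacbeca$d  d
    5  aeceaacbeca$dacdbebce  e
    6  bceaeceaacbeca$dacdbe  e
    7  bebceaeceaacbeca$dacd  d
    8  beca$dacdbebceaeceaac  c
    9  ca$dacdbebceaeceaacbe  e
   10  cbeca$dacdbebceaeceaa  a
   11  cdbebceaeceaacbeca$da  a
   12  ceaacbeca$dacdbebceae  e
   13  ceaeceaacbeca$dacdbeb  b
   14  dacdbebceaeceaacbeca$  $
   15  dbebceaeceaacbeca$dac  c
   16  eaacbeca$dacdbebceaec  c
   17  eaeceaacbeca$dacdbebc  c
   18  ebceaeceaacbeca$dacdb  b
   19  eca$dacdbebceaeceaacb  b
   20  eceaacbeca$dacdbebcea  a

aceadeedceaaeb$cccbba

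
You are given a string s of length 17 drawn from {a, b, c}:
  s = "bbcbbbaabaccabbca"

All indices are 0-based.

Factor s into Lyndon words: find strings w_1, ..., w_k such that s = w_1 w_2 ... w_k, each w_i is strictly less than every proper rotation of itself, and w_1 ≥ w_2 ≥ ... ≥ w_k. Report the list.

["bbc", "b", "b", "b", "aabaccabbc", "a"]

emit factor 1: 'bbc' (i=0, period=3)
emit factor 2: 'b' (i=3, period=1)
emit factor 3: 'b' (i=4, period=1)
emit factor 4: 'b' (i=5, period=1)
emit factor 5: 'aabaccabbc' (i=6, period=10)
emit factor 6: 'a' (i=16, period=1)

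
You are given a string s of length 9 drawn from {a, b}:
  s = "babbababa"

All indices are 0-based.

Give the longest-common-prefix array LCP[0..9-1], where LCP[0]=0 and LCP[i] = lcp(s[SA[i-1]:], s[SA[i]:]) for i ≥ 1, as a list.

[0, 1, 3, 2, 0, 2, 4, 3, 1]

rank→(start, suffix):
  0 → (8, 'a')
  1 → (6, 'aba')
  2 → (4, 'ababa')
  3 → (1, 'abbababa')
  4 → (7, 'ba')
  5 → (5, 'baba')
  6 → (3, 'bababa')
  7 → (0, 'babbababa')
  8 → (2, 'bbababa')

SA = [8, 6, 4, 1, 7, 5, 3, 0, 2]
[i] adj suffixes → lcp
  [1] 8/6 → 1 ('a')
  [2] 6/4 → 3 ('aba')
  [3] 4/1 → 2 ('ab')
  [4] 1/7 → 0 ('')
  [5] 7/5 → 2 ('ba')
  [6] 5/3 → 4 ('baba')
  [7] 3/0 → 3 ('bab')
  [8] 0/2 → 1 ('b')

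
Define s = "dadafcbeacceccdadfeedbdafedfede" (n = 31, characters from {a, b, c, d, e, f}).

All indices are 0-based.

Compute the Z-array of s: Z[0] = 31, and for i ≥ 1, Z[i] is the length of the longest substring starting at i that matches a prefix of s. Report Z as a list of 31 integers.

Z[0]=31
i=1: outside box; Z[1]=0
i=2: outside box; Z[2]=2 extend→box=[2,4)
i=3: min(r-i=1, Z[1]=0)=0; Z[3]=0
i=4: outside box; Z[4]=0
i=5: outside box; Z[5]=0
i=6: outside box; Z[6]=0
i=7: outside box; Z[7]=0
i=8: outside box; Z[8]=0
i=9: outside box; Z[9]=0
i=10: outside box; Z[10]=0
i=11: outside box; Z[11]=0
i=12: outside box; Z[12]=0
i=13: outside box; Z[13]=0
i=14: outside box; Z[14]=3 extend→box=[14,17)
i=15: min(r-i=2, Z[1]=0)=0; Z[15]=0
i=16: min(r-i=1, Z[2]=2)=1; Z[16]=1
i=17: outside box; Z[17]=0
i=18: outside box; Z[18]=0
i=19: outside box; Z[19]=0
i=20: outside box; Z[20]=1 extend→box=[20,21)
i=21: outside box; Z[21]=0
i=22: outside box; Z[22]=2 extend→box=[22,24)
i=23: min(r-i=1, Z[1]=0)=0; Z[23]=0
i=24: outside box; Z[24]=0
i=25: outside box; Z[25]=0
i=26: outside box; Z[26]=1 extend→box=[26,27)
i=27: outside box; Z[27]=0
i=28: outside box; Z[28]=0
i=29: outside box; Z[29]=1 extend→box=[29,30)
i=30: outside box; Z[30]=0

[31, 0, 2, 0, 0, 0, 0, 0, 0, 0, 0, 0, 0, 0, 3, 0, 1, 0, 0, 0, 1, 0, 2, 0, 0, 0, 1, 0, 0, 1, 0]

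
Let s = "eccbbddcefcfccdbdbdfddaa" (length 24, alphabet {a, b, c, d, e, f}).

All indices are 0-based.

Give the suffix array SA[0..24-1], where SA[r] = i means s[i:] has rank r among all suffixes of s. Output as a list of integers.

rank→(start, suffix):
  0 → (23, 'a')
  1 → (22, 'aa')
  2 → (3, 'bbddcefcfccdbdbdfddaa')
  3 → (15, 'bdbdfddaa')
  4 → (4, 'bddcefcfccdbdbdfddaa')
  5 → (17, 'bdfddaa')
  6 → (2, 'cbbddcefcfccdbdbdfddaa')
  7 → (1, 'ccbbddcefcfccdbdbdfddaa')
  8 → (12, 'ccdbdbdfddaa')
  9 → (13, 'cdbdbdfddaa')
  10 → (7, 'cefcfccdbdbdfddaa')
  11 → (10, 'cfccdbdbdfddaa')
  12 → (21, 'daa')
  13 → (14, 'dbdbdfddaa')
  14 → (16, 'dbdfddaa')
  15 → (6, 'dcefcfccdbdbdfddaa')
  16 → (20, 'ddaa')
  17 → (5, 'ddcefcfccdbdbdfddaa')
  18 → (18, 'dfddaa')
  19 → (0, 'eccbbddcefcfccdbdbdfddaa')
  20 → (8, 'efcfccdbdbdfddaa')
  21 → (11, 'fccdbdbdfddaa')
  22 → (9, 'fcfccdbdbdfddaa')
  23 → (19, 'fddaa')

[23, 22, 3, 15, 4, 17, 2, 1, 12, 13, 7, 10, 21, 14, 16, 6, 20, 5, 18, 0, 8, 11, 9, 19]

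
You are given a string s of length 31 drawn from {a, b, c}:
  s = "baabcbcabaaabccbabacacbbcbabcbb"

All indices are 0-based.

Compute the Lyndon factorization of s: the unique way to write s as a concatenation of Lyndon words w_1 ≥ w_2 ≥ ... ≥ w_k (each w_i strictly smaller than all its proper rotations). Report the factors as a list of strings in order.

emit factor 1: 'b' (i=0, period=1)
emit factor 2: 'aabcbcab' (i=1, period=8)
emit factor 3: 'aaabccbabacacbbcbabcbb' (i=9, period=22)

["b", "aabcbcab", "aaabccbabacacbbcbabcbb"]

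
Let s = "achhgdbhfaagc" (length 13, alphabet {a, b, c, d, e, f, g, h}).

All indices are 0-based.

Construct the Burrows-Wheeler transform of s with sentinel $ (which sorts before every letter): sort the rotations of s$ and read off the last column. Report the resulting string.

cf$adgaghahbhc

rank  rotation        last
    0  $achhgdbhfaagc  c
    1  aagc$achhgdbhf  f
    2  achhgdbhfaagc$  $
    3  agc$achhgdbhfa  a
    4  bhfaagc$achhgd  d
    5  c$achhgdbhfaag  g
    6  chhgdbhfaagc$a  a
    7  dbhfaagc$achhg  g
    8  faagc$achhgdbh  h
    9  gc$achhgdbhfaa  a
   10  gdbhfaagc$achh  h
   11  hfaagc$achhgdb  b
   12  hgdbhfaagc$ach  h
   13  hhgdbhfaagc$ac  c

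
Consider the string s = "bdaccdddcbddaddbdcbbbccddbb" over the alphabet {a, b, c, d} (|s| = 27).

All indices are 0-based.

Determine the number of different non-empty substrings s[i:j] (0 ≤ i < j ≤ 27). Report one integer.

rank→(start, suffix):
  0 → (2, 'accdddcbddaddbdcbbbccddbb')
  1 → (12, 'addbdcbbbccddbb')
  2 → (26, 'b')
  3 → (25, 'bb')
  4 → (18, 'bbbccddbb')
  5 → (19, 'bbccddbb')
  6 → (20, 'bccddbb')
  7 → (0, 'bdaccdddcbddaddbdcbbbccddbb')
  8 → (15, 'bdcbbbccddbb')
  9 → (9, 'bddaddbdcbbbccddbb')
  10 → (17, 'cbbbccddbb')
  11 → (8, 'cbddaddbdcbbbccddbb')
  12 → (21, 'ccddbb')
  13 → (3, 'ccdddcbddaddbdcbbbccddbb')
  14 → (22, 'cddbb')
  15 → (4, 'cdddcbddaddbdcbbbccddbb')
  16 → (1, 'daccdddcbddaddbdcbbbccddbb')
  17 → (11, 'daddbdcbbbccddbb')
  18 → (24, 'dbb')
  19 → (14, 'dbdcbbbccddbb')
  20 → (16, 'dcbbbccddbb')
  21 → (7, 'dcbddaddbdcbbbccddbb')
  22 → (10, 'ddaddbdcbbbccddbb')
  23 → (23, 'ddbb')
  24 → (13, 'ddbdcbbbccddbb')
  25 → (6, 'ddcbddaddbdcbbbccddbb')
  26 → (5, 'dddcbddaddbdcbbbccddbb')

SA = [2, 12, 26, 25, 18, 19, 20, 0, 15, 9, 17, 8, 21, 3, 22, 4, 1, 11, 24, 14, 16, 7, 10, 23, 13, 6, 5]
i: (SA[i-1],SA[i]) lcp shared
  1: (2,12) 1 'a'
  2: (12,26) 0 ''
  3: (26,25) 1 'b'
  4: (25,18) 2 'bb'
  5: (18,19) 2 'bb'
  6: (19,20) 1 'b'
  7: (20,0) 1 'b'
  8: (0,15) 2 'bd'
  9: (15,9) 2 'bd'
  10: (9,17) 0 ''
  11: (17,8) 2 'cb'
  12: (8,21) 1 'c'
  13: (21,3) 4 'ccdd'
  14: (3,22) 1 'c'
  15: (22,4) 3 'cdd'
  16: (4,1) 0 ''
  17: (1,11) 2 'da'
  18: (11,24) 1 'd'
  19: (24,14) 2 'db'
  20: (14,16) 1 'd'
  21: (16,7) 3 'dcb'
  22: (7,10) 1 'd'
  23: (10,23) 2 'dd'
  24: (23,13) 3 'ddb'
  25: (13,6) 2 'dd'
  26: (6,5) 2 'dd'

n(n+1)/2 = 27·28/2 = 378
Σ LCP = 0 + 1 + 0 + 1 + 2 + 2 + 1 + 1 + 2 + 2 + 0 + 2 + 1 + 4 + 1 + 3 + 0 + 2 + 1 + 2 + 1 + 3 + 1 + 2 + 3 + 2 + 2 = 42
distinct = 378 − 42 = 336

336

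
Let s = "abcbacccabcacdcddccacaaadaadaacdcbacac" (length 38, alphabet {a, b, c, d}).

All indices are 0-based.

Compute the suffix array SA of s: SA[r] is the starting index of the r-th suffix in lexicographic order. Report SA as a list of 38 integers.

[21, 28, 25, 22, 8, 0, 36, 19, 34, 4, 29, 11, 26, 23, 33, 3, 9, 1, 37, 20, 7, 35, 18, 10, 32, 2, 6, 17, 5, 30, 12, 14, 27, 24, 31, 16, 13, 15]

rank | idx | suffix
   0 |  21 | aaadaadaacdcbacac
   1 |  28 | aacdcbacac
   2 |  25 | aadaacdcbacac
   3 |  22 | aadaadaacdcbacac
   4 |   8 | abcacdcddccacaaadaadaacdcbacac
   5 |   0 | abcbacccabcacdcddccacaaadaadaacdcbacac
   6 |  36 | ac
   7 |  19 | acaaadaadaacdcbacac
   8 |  34 | acac
   9 |   4 | acccabcacdcddccacaaadaadaacdcbacac
  10 |  29 | acdcbacac
  11 |  11 | acdcddccacaaadaadaacdcbacac
  12 |  26 | adaacdcbacac
  13 |  23 | adaadaacdcbacac
  14 |  33 | bacac
  15 |   3 | bacccabcacdcddccacaaadaadaacdcbacac
  16 |   9 | bcacdcddccacaaadaadaacdcbacac
  17 |   1 | bcbacccabcacdcddccacaaadaadaacdcbacac
  18 |  37 | c
  19 |  20 | caaadaadaacdcbacac
  20 |   7 | cabcacdcddccacaaadaadaacdcbacac
  21 |  35 | cac
  22 |  18 | cacaaadaadaacdcbacac
  23 |  10 | cacdcddccacaaadaadaacdcbacac
  24 |  32 | cbacac
  25 |   2 | cbacccabcacdcddccacaaadaadaacdcbacac
  26 |   6 | ccabcacdcddccacaaadaadaacdcbacac
  27 |  17 | ccacaaadaadaacdcbacac
  28 |   5 | cccabcacdcddccacaaadaadaacdcbacac
  29 |  30 | cdcbacac
  30 |  12 | cdcddccacaaadaadaacdcbacac
  31 |  14 | cddccacaaadaadaacdcbacac
  32 |  27 | daacdcbacac
  33 |  24 | daadaacdcbacac
  34 |  31 | dcbacac
  35 |  16 | dccacaaadaadaacdcbacac
  36 |  13 | dcddccacaaadaadaacdcbacac
  37 |  15 | ddccacaaadaadaacdcbacac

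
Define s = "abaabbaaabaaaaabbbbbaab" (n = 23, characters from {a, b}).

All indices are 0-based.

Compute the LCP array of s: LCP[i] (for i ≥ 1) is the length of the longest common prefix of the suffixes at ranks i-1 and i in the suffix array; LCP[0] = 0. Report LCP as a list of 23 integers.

[0, 4, 3, 4, 2, 3, 3, 4, 1, 2, 4, 2, 3, 0, 1, 4, 3, 4, 1, 4, 2, 3, 4]

sorted suffixes:
  #0 SA[0]=10  'aaaaabbbbbaab'
  #1 SA[1]=11  'aaaabbbbbaab'
  #2 SA[2]=6  'aaabaaaaabbbbbaab'
  #3 SA[3]=12  'aaabbbbbaab'
  #4 SA[4]=20  'aab'
  #5 SA[5]=7  'aabaaaaabbbbbaab'
  #6 SA[6]=2  'aabbaaabaaaaabbbbbaab'
  #7 SA[7]=13  'aabbbbbaab'
  #8 SA[8]=21  'ab'
  #9 SA[9]=8  'abaaaaabbbbbaab'
  #10 SA[10]=0  'abaabbaaabaaaaabbbbbaab'
  #11 SA[11]=3  'abbaaabaaaaabbbbbaab'
  #12 SA[12]=14  'abbbbbaab'
  #13 SA[13]=22  'b'
  #14 SA[14]=9  'baaaaabbbbbaab'
  #15 SA[15]=5  'baaabaaaaabbbbbaab'
  #16 SA[16]=19  'baab'
  #17 SA[17]=1  'baabbaaabaaaaabbbbbaab'
  #18 SA[18]=4  'bbaaabaaaaabbbbbaab'
  #19 SA[19]=18  'bbaab'
  #20 SA[20]=17  'bbbaab'
  #21 SA[21]=16  'bbbbaab'
  #22 SA[22]=15  'bbbbbaab'

SA = [10, 11, 6, 12, 20, 7, 2, 13, 21, 8, 0, 3, 14, 22, 9, 5, 19, 1, 4, 18, 17, 16, 15]
i: (SA[i-1],SA[i]) lcp shared
  1: (10,11) 4 'aaaa'
  2: (11,6) 3 'aaa'
  3: (6,12) 4 'aaab'
  4: (12,20) 2 'aa'
  5: (20,7) 3 'aab'
  6: (7,2) 3 'aab'
  7: (2,13) 4 'aabb'
  8: (13,21) 1 'a'
  9: (21,8) 2 'ab'
  10: (8,0) 4 'abaa'
  11: (0,3) 2 'ab'
  12: (3,14) 3 'abb'
  13: (14,22) 0 ''
  14: (22,9) 1 'b'
  15: (9,5) 4 'baaa'
  16: (5,19) 3 'baa'
  17: (19,1) 4 'baab'
  18: (1,4) 1 'b'
  19: (4,18) 4 'bbaa'
  20: (18,17) 2 'bb'
  21: (17,16) 3 'bbb'
  22: (16,15) 4 'bbbb'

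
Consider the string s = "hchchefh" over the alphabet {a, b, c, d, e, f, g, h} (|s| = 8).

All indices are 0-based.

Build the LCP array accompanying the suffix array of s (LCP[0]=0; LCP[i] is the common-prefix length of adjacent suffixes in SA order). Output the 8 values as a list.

rank→(start, suffix):
  0 → (1, 'chchefh')
  1 → (3, 'chefh')
  2 → (5, 'efh')
  3 → (6, 'fh')
  4 → (7, 'h')
  5 → (0, 'hchchefh')
  6 → (2, 'hchefh')
  7 → (4, 'hefh')

SA = [1, 3, 5, 6, 7, 0, 2, 4]
rank  pair      lcp
   1  s[1:],s[3:]  2  'ch'
   2  s[3:],s[5:]  0  ''
   3  s[5:],s[6:]  0  ''
   4  s[6:],s[7:]  0  ''
   5  s[7:],s[0:]  1  'h'
   6  s[0:],s[2:]  3  'hch'
   7  s[2:],s[4:]  1  'h'

[0, 2, 0, 0, 0, 1, 3, 1]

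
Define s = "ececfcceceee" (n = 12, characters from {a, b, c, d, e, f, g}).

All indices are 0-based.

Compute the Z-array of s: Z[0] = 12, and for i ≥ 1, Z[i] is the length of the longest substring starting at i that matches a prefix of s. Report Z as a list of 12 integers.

Z[0]=12
i=1: fresh scan; Z[1]=0
i=2: fresh scan; Z[2]=2 grow→box=[2,4)
i=3: min(r-i=1, Z[1]=0)=0; Z[3]=0
i=4: fresh scan; Z[4]=0
i=5: fresh scan; Z[5]=0
i=6: fresh scan; Z[6]=0
i=7: fresh scan; Z[7]=3 grow→box=[7,10)
i=8: min(r-i=2, Z[1]=0)=0; Z[8]=0
i=9: min(r-i=1, Z[2]=2)=1; Z[9]=1
i=10: fresh scan; Z[10]=1 grow→box=[10,11)
i=11: fresh scan; Z[11]=1 grow→box=[11,12)

[12, 0, 2, 0, 0, 0, 0, 3, 0, 1, 1, 1]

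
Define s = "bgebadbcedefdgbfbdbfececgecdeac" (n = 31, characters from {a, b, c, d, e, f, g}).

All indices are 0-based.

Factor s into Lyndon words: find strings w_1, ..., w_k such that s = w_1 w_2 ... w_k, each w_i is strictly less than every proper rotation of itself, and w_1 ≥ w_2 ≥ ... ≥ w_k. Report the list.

emit factor 1: 'bge' (i=0, period=3)
emit factor 2: 'b' (i=3, period=1)
emit factor 3: 'adbcedefdgbfbdbfececgecde' (i=4, period=25)
emit factor 4: 'ac' (i=29, period=2)

["bge", "b", "adbcedefdgbfbdbfececgecde", "ac"]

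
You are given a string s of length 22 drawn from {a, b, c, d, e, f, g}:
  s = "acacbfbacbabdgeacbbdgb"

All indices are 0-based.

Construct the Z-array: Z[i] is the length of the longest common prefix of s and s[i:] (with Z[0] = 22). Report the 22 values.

Z[0]=22
i=1: outside box; Z[1]=0
i=2: outside box; Z[2]=2 grow→box=[2,4)
i=3: min(r-i=1, Z[1]=0)=0; Z[3]=0
i=4: outside box; Z[4]=0
i=5: outside box; Z[5]=0
i=6: outside box; Z[6]=0
i=7: outside box; Z[7]=2 grow→box=[7,9)
i=8: min(r-i=1, Z[1]=0)=0; Z[8]=0
i=9: outside box; Z[9]=0
i=10: outside box; Z[10]=1 grow→box=[10,11)
i=11: outside box; Z[11]=0
i=12: outside box; Z[12]=0
i=13: outside box; Z[13]=0
i=14: outside box; Z[14]=0
i=15: outside box; Z[15]=2 grow→box=[15,17)
i=16: min(r-i=1, Z[1]=0)=0; Z[16]=0
i=17: outside box; Z[17]=0
i=18: outside box; Z[18]=0
i=19: outside box; Z[19]=0
i=20: outside box; Z[20]=0
i=21: outside box; Z[21]=0

[22, 0, 2, 0, 0, 0, 0, 2, 0, 0, 1, 0, 0, 0, 0, 2, 0, 0, 0, 0, 0, 0]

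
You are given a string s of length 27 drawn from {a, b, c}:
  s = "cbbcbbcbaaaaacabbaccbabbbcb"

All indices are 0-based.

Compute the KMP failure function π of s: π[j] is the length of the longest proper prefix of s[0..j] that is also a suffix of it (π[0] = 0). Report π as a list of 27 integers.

[0, 0, 0, 1, 2, 3, 4, 5, 0, 0, 0, 0, 0, 1, 0, 0, 0, 0, 1, 1, 2, 0, 0, 0, 0, 1, 2]

π[0] = 0
j=1 s[j]='b': π[1]=0 (border '')
j=2 s[j]='b': π[2]=0 (border '')
j=3 s[j]='c': π[3]=1 (border 'c')
j=4 s[j]='b': π[4]=2 (border 'cb')
j=5 s[j]='b': π[5]=3 (border 'cbb')
j=6 s[j]='c': π[6]=4 (border 'cbbc')
j=7 s[j]='b': π[7]=5 (border 'cbbcb')
j=8 s[j]='a': k: 5→2→0; π[8]=0 (border '')
j=9 s[j]='a': π[9]=0 (border '')
j=10 s[j]='a': π[10]=0 (border '')
j=11 s[j]='a': π[11]=0 (border '')
j=12 s[j]='a': π[12]=0 (border '')
j=13 s[j]='c': π[13]=1 (border 'c')
j=14 s[j]='a': k: 1→0; π[14]=0 (border '')
j=15 s[j]='b': π[15]=0 (border '')
j=16 s[j]='b': π[16]=0 (border '')
j=17 s[j]='a': π[17]=0 (border '')
j=18 s[j]='c': π[18]=1 (border 'c')
j=19 s[j]='c': k: 1→0; π[19]=1 (border 'c')
j=20 s[j]='b': π[20]=2 (border 'cb')
j=21 s[j]='a': k: 2→0; π[21]=0 (border '')
j=22 s[j]='b': π[22]=0 (border '')
j=23 s[j]='b': π[23]=0 (border '')
j=24 s[j]='b': π[24]=0 (border '')
j=25 s[j]='c': π[25]=1 (border 'c')
j=26 s[j]='b': π[26]=2 (border 'cb')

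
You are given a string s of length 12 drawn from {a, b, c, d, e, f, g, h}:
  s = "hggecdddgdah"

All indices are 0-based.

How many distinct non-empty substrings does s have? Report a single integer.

71

sorted suffixes:
  #0 SA[0]=10  'ah'
  #1 SA[1]=4  'cdddgdah'
  #2 SA[2]=9  'dah'
  #3 SA[3]=5  'dddgdah'
  #4 SA[4]=6  'ddgdah'
  #5 SA[5]=7  'dgdah'
  #6 SA[6]=3  'ecdddgdah'
  #7 SA[7]=8  'gdah'
  #8 SA[8]=2  'gecdddgdah'
  #9 SA[9]=1  'ggecdddgdah'
  #10 SA[10]=11  'h'
  #11 SA[11]=0  'hggecdddgdah'

SA = [10, 4, 9, 5, 6, 7, 3, 8, 2, 1, 11, 0]
i: (SA[i-1],SA[i]) lcp shared
  1: (10,4) 0 ''
  2: (4,9) 0 ''
  3: (9,5) 1 'd'
  4: (5,6) 2 'dd'
  5: (6,7) 1 'd'
  6: (7,3) 0 ''
  7: (3,8) 0 ''
  8: (8,2) 1 'g'
  9: (2,1) 1 'g'
  10: (1,11) 0 ''
  11: (11,0) 1 'h'

n(n+1)/2 = 12·13/2 = 78
Σ LCP = 0 + 0 + 0 + 1 + 2 + 1 + 0 + 0 + 1 + 1 + 0 + 1 = 7
distinct = 78 − 7 = 71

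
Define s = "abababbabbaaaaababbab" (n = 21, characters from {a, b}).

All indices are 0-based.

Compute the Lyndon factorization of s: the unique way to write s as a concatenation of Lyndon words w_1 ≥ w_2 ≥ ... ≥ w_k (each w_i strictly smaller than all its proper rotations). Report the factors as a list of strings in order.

["abababbabb", "aaaaababbab"]

emit factor 1: 'abababbabb' (i=0, period=10)
emit factor 2: 'aaaaababbab' (i=10, period=11)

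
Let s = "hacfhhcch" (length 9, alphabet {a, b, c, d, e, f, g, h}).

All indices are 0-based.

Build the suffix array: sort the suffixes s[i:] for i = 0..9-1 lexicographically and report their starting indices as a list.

rank→(start, suffix):
  0 → (1, 'acfhhcch')
  1 → (6, 'cch')
  2 → (2, 'cfhhcch')
  3 → (7, 'ch')
  4 → (3, 'fhhcch')
  5 → (8, 'h')
  6 → (0, 'hacfhhcch')
  7 → (5, 'hcch')
  8 → (4, 'hhcch')

[1, 6, 2, 7, 3, 8, 0, 5, 4]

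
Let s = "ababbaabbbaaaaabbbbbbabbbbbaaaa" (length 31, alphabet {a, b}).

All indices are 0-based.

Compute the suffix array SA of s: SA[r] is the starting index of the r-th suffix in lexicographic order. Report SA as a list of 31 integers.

rank→(start, suffix):
  0 → (30, 'a')
  1 → (29, 'aa')
  2 → (28, 'aaa')
  3 → (27, 'aaaa')
  4 → (10, 'aaaaabbbbbbabbbbbaaaa')
  5 → (11, 'aaaabbbbbbabbbbbaaaa')
  6 → (12, 'aaabbbbbbabbbbbaaaa')
  7 → (5, 'aabbbaaaaabbbbbbabbbbbaaaa')
  8 → (13, 'aabbbbbbabbbbbaaaa')
  9 → (0, 'ababbaabbbaaaaabbbbbbabbbbbaaaa')
  10 → (2, 'abbaabbbaaaaabbbbbbabbbbbaaaa')
  11 → (6, 'abbbaaaaabbbbbbabbbbbaaaa')
  12 → (21, 'abbbbbaaaa')
  13 → (14, 'abbbbbbabbbbbaaaa')
  14 → (26, 'baaaa')
  15 → (9, 'baaaaabbbbbbabbbbbaaaa')
  16 → (4, 'baabbbaaaaabbbbbbabbbbbaaaa')
  17 → (1, 'babbaabbbaaaaabbbbbbabbbbbaaaa')
  18 → (20, 'babbbbbaaaa')
  19 → (25, 'bbaaaa')
  20 → (8, 'bbaaaaabbbbbbabbbbbaaaa')
  21 → (3, 'bbaabbbaaaaabbbbbbabbbbbaaaa')
  22 → (19, 'bbabbbbbaaaa')
  23 → (24, 'bbbaaaa')
  24 → (7, 'bbbaaaaabbbbbbabbbbbaaaa')
  25 → (18, 'bbbabbbbbaaaa')
  26 → (23, 'bbbbaaaa')
  27 → (17, 'bbbbabbbbbaaaa')
  28 → (22, 'bbbbbaaaa')
  29 → (16, 'bbbbbabbbbbaaaa')
  30 → (15, 'bbbbbbabbbbbaaaa')

[30, 29, 28, 27, 10, 11, 12, 5, 13, 0, 2, 6, 21, 14, 26, 9, 4, 1, 20, 25, 8, 3, 19, 24, 7, 18, 23, 17, 22, 16, 15]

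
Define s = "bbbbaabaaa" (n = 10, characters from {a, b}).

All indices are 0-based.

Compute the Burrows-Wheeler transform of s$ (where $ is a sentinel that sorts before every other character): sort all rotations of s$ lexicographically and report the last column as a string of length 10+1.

rank  rotation     last
    0  $bbbbaabaaa  a
    1  a$bbbbaabaa  a
    2  aa$bbbbaaba  a
    3  aaa$bbbbaab  b
    4  aabaaa$bbbb  b
    5  abaaa$bbbba  a
    6  baaa$bbbbaa  a
    7  baabaaa$bbb  b
    8  bbaabaaa$bb  b
    9  bbbaabaaa$b  b
   10  bbbbaabaaa$  $

aaabbaabbb$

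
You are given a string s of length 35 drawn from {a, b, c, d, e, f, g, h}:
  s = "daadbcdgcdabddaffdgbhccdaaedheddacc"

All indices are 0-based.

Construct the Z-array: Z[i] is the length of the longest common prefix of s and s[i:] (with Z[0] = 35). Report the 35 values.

[35, 0, 0, 1, 0, 0, 1, 0, 0, 2, 0, 0, 1, 2, 0, 0, 0, 1, 0, 0, 0, 0, 0, 3, 0, 0, 0, 1, 0, 0, 1, 2, 0, 0, 0]

Z[0]=35
i=1: outside box; Z[1]=0
i=2: outside box; Z[2]=0
i=3: outside box; Z[3]=1 grow→box=[3,4)
i=4: outside box; Z[4]=0
i=5: outside box; Z[5]=0
i=6: outside box; Z[6]=1 grow→box=[6,7)
i=7: outside box; Z[7]=0
i=8: outside box; Z[8]=0
i=9: outside box; Z[9]=2 grow→box=[9,11)
i=10: min(r-i=1, Z[1]=0)=0; Z[10]=0
i=11: outside box; Z[11]=0
i=12: outside box; Z[12]=1 grow→box=[12,13)
i=13: outside box; Z[13]=2 grow→box=[13,15)
i=14: min(r-i=1, Z[1]=0)=0; Z[14]=0
i=15: outside box; Z[15]=0
i=16: outside box; Z[16]=0
i=17: outside box; Z[17]=1 grow→box=[17,18)
i=18: outside box; Z[18]=0
i=19: outside box; Z[19]=0
i=20: outside box; Z[20]=0
i=21: outside box; Z[21]=0
i=22: outside box; Z[22]=0
i=23: outside box; Z[23]=3 grow→box=[23,26)
i=24: min(r-i=2, Z[1]=0)=0; Z[24]=0
i=25: min(r-i=1, Z[2]=0)=0; Z[25]=0
i=26: outside box; Z[26]=0
i=27: outside box; Z[27]=1 grow→box=[27,28)
i=28: outside box; Z[28]=0
i=29: outside box; Z[29]=0
i=30: outside box; Z[30]=1 grow→box=[30,31)
i=31: outside box; Z[31]=2 grow→box=[31,33)
i=32: min(r-i=1, Z[1]=0)=0; Z[32]=0
i=33: outside box; Z[33]=0
i=34: outside box; Z[34]=0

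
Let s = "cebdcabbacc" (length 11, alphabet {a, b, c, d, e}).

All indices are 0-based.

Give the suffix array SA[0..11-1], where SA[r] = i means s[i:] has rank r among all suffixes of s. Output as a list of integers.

[5, 8, 7, 6, 2, 10, 4, 9, 0, 3, 1]

rank→(start, suffix):
  0 → (5, 'abbacc')
  1 → (8, 'acc')
  2 → (7, 'bacc')
  3 → (6, 'bbacc')
  4 → (2, 'bdcabbacc')
  5 → (10, 'c')
  6 → (4, 'cabbacc')
  7 → (9, 'cc')
  8 → (0, 'cebdcabbacc')
  9 → (3, 'dcabbacc')
  10 → (1, 'ebdcabbacc')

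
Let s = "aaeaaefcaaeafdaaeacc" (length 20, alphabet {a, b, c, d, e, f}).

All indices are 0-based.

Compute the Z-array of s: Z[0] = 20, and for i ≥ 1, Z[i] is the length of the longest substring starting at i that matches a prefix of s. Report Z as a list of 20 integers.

[20, 1, 0, 3, 1, 0, 0, 0, 4, 1, 0, 1, 0, 0, 4, 1, 0, 1, 0, 0]

Z[0]=20
i=1: i≥r, start 0; Z[1]=1 grow→box=[1,2)
i=2: i≥r, start 0; Z[2]=0
i=3: i≥r, start 0; Z[3]=3 grow→box=[3,6)
i=4: min(r-i=2, Z[1]=1)=1; Z[4]=1
i=5: min(r-i=1, Z[2]=0)=0; Z[5]=0
i=6: i≥r, start 0; Z[6]=0
i=7: i≥r, start 0; Z[7]=0
i=8: i≥r, start 0; Z[8]=4 grow→box=[8,12)
i=9: min(r-i=3, Z[1]=1)=1; Z[9]=1
i=10: min(r-i=2, Z[2]=0)=0; Z[10]=0
i=11: min(r-i=1, Z[3]=3)=1; Z[11]=1
i=12: i≥r, start 0; Z[12]=0
i=13: i≥r, start 0; Z[13]=0
i=14: i≥r, start 0; Z[14]=4 grow→box=[14,18)
i=15: min(r-i=3, Z[1]=1)=1; Z[15]=1
i=16: min(r-i=2, Z[2]=0)=0; Z[16]=0
i=17: min(r-i=1, Z[3]=3)=1; Z[17]=1
i=18: i≥r, start 0; Z[18]=0
i=19: i≥r, start 0; Z[19]=0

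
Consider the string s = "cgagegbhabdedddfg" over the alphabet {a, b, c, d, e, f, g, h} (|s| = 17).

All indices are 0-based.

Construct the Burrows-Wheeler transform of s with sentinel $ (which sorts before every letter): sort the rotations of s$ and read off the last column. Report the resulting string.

rank  rotation            last
    0  $cgagegbhabdedddfg  g
    1  abdedddfg$cgagegbh  h
    2  agegbhabdedddfg$cg  g
    3  bdedddfg$cgagegbha  a
    4  bhabdedddfg$cgageg  g
    5  cgagegbhabdedddfg$  $
    6  dddfg$cgagegbhabde  e
    7  ddfg$cgagegbhabded  d
    8  dedddfg$cgagegbhab  b
    9  dfg$cgagegbhabdedd  d
   10  edddfg$cgagegbhabd  d
   11  egbhabdedddfg$cgag  g
   12  fg$cgagegbhabdeddd  d
   13  g$cgagegbhabdedddf  f
   14  gagegbhabdedddfg$c  c
   15  gbhabdedddfg$cgage  e
   16  gegbhabdedddfg$cga  a
   17  habdedddfg$cgagegb  b

ghgag$edbddgdfceab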